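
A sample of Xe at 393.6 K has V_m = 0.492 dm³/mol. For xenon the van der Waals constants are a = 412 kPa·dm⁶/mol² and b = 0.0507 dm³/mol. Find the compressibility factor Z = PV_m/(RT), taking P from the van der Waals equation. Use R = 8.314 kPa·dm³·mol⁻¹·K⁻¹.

Z ≈ 0.8590

P = RT/(V_m − b) − a/V_m² = (8.314)(393.6)/(0.492 − 0.0507) − 412/(0.492)²
  = 3272.4/0.44130 − 1702.0 = 7415.4 − 1702.0 = 5713.4 kPa
Z = PV_m/(RT) = (5713.4)(0.492)/((8.314)(393.6)) = 2811.0/3272.4 = 0.8590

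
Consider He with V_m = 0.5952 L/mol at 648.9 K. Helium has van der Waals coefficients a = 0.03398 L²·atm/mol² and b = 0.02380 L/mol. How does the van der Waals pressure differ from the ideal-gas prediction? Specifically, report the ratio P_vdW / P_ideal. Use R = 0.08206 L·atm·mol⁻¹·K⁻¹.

P_vdW / P_ideal ≈ 1.041

Ideal: P_ideal = RT/V_m = (0.08206)(648.9)/0.5952 = 89.4636 atm
vdW: P = RT/(V_m − b) − a/V_m² = 53.2487/0.571400 − 0.03398/0.354263 = 93.1899 − 0.0959174 = 93.0940 atm
Ratio = 93.0940/89.4636 = 1.041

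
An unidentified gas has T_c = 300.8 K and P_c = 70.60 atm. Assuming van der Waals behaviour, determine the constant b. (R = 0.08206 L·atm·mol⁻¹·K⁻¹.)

b ≈ 0.04370 L/mol

From T_c = 8a/(27Rb) and P_c = a/(27b²): b = R T_c/(8 P_c).
b = (0.08206)(300.8)/(8×70.60) = 24.684/564.80 = 0.04370 L/mol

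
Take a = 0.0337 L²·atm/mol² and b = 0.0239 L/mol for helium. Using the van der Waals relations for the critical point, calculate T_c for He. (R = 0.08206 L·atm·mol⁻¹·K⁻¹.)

For a van der Waals gas, T_c = 8a/(27Rb).
T_c = 8×0.0337/(27×0.08206×0.0239) = 0.26960/0.052953 = 5.091 K

T_c ≈ 5.091 K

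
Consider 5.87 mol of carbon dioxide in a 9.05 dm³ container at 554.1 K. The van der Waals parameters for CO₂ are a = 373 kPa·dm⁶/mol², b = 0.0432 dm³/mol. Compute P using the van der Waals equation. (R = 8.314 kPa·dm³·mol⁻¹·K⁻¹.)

P = nRT/(V − nb) − a n²/V²
nRT/(V − nb) = (5.87)(8.314)(554.1)/(9.05 − 5.87×0.0432) = 27042/8.7964 = 3074.2 kPa
a n²/V² = (373)(5.87)²/(9.05)² = 156.92 kPa
P = 3074.2 − 156.92 = 2917 kPa

P ≈ 2917 kPa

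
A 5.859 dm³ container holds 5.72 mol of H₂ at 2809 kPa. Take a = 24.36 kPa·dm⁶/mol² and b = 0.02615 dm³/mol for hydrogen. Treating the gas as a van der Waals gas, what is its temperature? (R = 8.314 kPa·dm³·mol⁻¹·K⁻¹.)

T = (P + a n²/V²)(V − nb)/(nR)
P + a n²/V² = 2809 + (24.36)(5.72)²/(5.859)² = 2832.2 kPa
V − nb = 5.859 − (5.72)(0.02615) = 5.7094 dm³
T = (2832.2)(5.7094)/((5.72)(8.314)) = 340.0 K

T ≈ 340.0 K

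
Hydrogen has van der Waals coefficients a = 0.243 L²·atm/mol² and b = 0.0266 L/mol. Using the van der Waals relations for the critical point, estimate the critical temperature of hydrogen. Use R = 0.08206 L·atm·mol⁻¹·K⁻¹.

T_c ≈ 32.99 K

For a van der Waals gas, T_c = 8a/(27Rb).
T_c = 8×0.243/(27×0.08206×0.0266) = 1.9440/0.058935 = 32.99 K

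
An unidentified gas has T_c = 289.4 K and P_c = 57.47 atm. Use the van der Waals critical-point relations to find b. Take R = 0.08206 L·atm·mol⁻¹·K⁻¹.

b ≈ 0.05165 L/mol

From T_c = 8a/(27Rb) and P_c = a/(27b²): b = R T_c/(8 P_c).
b = (0.08206)(289.4)/(8×57.47) = 23.748/459.76 = 0.05165 L/mol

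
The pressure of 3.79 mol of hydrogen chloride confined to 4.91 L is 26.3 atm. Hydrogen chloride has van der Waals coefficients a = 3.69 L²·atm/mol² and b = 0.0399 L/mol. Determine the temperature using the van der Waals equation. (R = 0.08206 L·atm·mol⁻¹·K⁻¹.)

T = (P + a n²/V²)(V − nb)/(nR)
P + a n²/V² = 26.3 + (3.69)(3.79)²/(4.91)² = 28.499 atm
V − nb = 4.91 − (3.79)(0.0399) = 4.7588 L
T = (28.499)(4.7588)/((3.79)(0.08206)) = 436.1 K

T ≈ 436.1 K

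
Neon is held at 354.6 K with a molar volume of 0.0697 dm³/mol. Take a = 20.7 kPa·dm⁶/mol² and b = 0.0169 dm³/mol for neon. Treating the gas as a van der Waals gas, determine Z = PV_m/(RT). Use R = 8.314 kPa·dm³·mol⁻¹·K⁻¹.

P = RT/(V_m − b) − a/V_m² = (8.314)(354.6)/(0.0697 − 0.0169) − 20.7/(0.0697)²
  = 2948.1/0.052800 − 4260.9 = 55835 − 4260.9 = 51574 kPa
Z = PV_m/(RT) = (51574)(0.0697)/((8.314)(354.6)) = 3594.7/2948.1 = 1.219

Z ≈ 1.219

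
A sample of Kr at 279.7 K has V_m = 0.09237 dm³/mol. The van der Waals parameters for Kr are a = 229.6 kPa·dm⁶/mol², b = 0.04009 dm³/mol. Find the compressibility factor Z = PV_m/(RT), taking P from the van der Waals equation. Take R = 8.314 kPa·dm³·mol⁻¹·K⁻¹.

Z ≈ 0.6979

P = RT/(V_m − b) − a/V_m² = (8.314)(279.7)/(0.09237 − 0.04009) − 229.6/(0.09237)²
  = 2325.4/0.052280 − 26910 = 44480 − 26910 = 17570 kPa
Z = PV_m/(RT) = (17570)(0.09237)/((8.314)(279.7)) = 1622.9/2325.4 = 0.6979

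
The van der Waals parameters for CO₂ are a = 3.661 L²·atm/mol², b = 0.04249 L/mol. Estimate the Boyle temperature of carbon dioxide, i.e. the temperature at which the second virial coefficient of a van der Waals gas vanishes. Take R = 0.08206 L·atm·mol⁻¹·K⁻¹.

T_B ≈ 1050 K

For a van der Waals gas the second virial coefficient B₂ = b − a/(RT) vanishes at T_B = a/(Rb).
T_B = 3.661/(0.08206×0.04249) = 3.661/0.0034867 = 1050 K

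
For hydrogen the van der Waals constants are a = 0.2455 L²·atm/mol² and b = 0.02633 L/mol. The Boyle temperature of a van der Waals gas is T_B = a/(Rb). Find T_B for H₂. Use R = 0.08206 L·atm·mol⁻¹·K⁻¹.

For a van der Waals gas the second virial coefficient B₂ = b − a/(RT) vanishes at T_B = a/(Rb).
T_B = 0.2455/(0.08206×0.02633) = 0.2455/0.0021606 = 113.6 K

T_B ≈ 113.6 K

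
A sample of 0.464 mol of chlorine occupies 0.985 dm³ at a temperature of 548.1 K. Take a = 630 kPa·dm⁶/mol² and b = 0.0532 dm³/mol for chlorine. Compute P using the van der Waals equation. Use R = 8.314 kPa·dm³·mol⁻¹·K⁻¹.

P ≈ 2062 kPa

P = nRT/(V − nb) − a n²/V²
nRT/(V − nb) = (0.464)(8.314)(548.1)/(0.985 − 0.464×0.0532) = 2114.4/0.96032 = 2201.8 kPa
a n²/V² = (630)(0.464)²/(0.985)² = 139.80 kPa
P = 2201.8 − 139.80 = 2062 kPa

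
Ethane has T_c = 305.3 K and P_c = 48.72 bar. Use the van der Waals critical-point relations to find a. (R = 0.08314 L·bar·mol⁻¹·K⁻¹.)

From T_c = 8a/(27Rb) and P_c = a/(27b²): a = 27 R² T_c²/(64 P_c).
a = 27×(0.08314)²×(305.3)²/(64×48.72) = 17396/3118.1 = 5.579 L²·bar/mol²

a ≈ 5.579 L²·bar/mol²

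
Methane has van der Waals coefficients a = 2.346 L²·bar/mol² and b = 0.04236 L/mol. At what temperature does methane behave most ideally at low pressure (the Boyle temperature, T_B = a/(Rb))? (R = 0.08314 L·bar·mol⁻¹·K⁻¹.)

For a van der Waals gas the second virial coefficient B₂ = b − a/(RT) vanishes at T_B = a/(Rb).
T_B = 2.346/(0.08314×0.04236) = 2.346/0.0035218 = 666.1 K

T_B ≈ 666.1 K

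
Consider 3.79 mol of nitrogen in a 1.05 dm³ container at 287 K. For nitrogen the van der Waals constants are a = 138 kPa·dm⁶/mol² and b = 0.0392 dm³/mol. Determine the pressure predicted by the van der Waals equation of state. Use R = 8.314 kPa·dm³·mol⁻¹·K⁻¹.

P ≈ 8234 kPa

P = nRT/(V − nb) − a n²/V²
nRT/(V − nb) = (3.79)(8.314)(287)/(1.05 − 3.79×0.0392) = 9043.4/0.90143 = 10032 kPa
a n²/V² = (138)(3.79)²/(1.05)² = 1798.0 kPa
P = 10032 − 1798.0 = 8234 kPa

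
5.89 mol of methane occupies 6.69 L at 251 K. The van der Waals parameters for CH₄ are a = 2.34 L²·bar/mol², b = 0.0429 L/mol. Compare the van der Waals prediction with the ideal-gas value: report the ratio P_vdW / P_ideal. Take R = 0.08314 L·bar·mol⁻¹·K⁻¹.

Ideal: P_ideal = nRT/V = (5.89)(0.08314)(251)/6.69 = 18.3727 bar
vdW: P = nRT/(V − nb) − a n²/V² = 122.913/6.43732 − 81.1795/44.7561 = 19.0938 − 1.81382 = 17.2800 bar
Ratio = 17.2800/18.3727 = 0.9405

P_vdW / P_ideal ≈ 0.9405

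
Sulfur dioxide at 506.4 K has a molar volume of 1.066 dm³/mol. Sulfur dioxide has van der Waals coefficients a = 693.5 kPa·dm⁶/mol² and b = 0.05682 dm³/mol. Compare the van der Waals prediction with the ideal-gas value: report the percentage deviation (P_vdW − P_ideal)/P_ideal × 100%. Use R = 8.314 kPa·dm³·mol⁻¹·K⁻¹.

Ideal: P_ideal = RT/V_m = (8.314)(506.4)/1.066 = 3949.54 kPa
vdW: P = RT/(V_m − b) − a/V_m² = 4210.21/1.00918 − 693.5/1.13636 = 4171.91 − 610.282 = 3561.63 kPa
% deviation = (3561.63 − 3949.54)/3949.54 × 100% = -9.82%

-9.82 %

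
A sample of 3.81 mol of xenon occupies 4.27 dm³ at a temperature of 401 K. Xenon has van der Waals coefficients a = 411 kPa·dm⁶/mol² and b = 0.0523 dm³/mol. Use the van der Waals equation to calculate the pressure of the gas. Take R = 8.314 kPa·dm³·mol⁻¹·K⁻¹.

P ≈ 2793 kPa

P = nRT/(V − nb) − a n²/V²
nRT/(V − nb) = (3.81)(8.314)(401)/(4.27 − 3.81×0.0523) = 12702/4.0707 = 3120.3 kPa
a n²/V² = (411)(3.81)²/(4.27)² = 327.22 kPa
P = 3120.3 − 327.22 = 2793 kPa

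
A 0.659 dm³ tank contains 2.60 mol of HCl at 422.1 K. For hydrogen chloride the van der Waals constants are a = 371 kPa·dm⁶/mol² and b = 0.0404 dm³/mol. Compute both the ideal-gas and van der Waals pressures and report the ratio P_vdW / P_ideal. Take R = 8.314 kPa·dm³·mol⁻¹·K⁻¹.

Ideal: P_ideal = nRT/V = (2.60)(8.314)(422.1)/0.659 = 13845.6 kPa
vdW: P = nRT/(V − nb) − a n²/V² = 9124.28/0.553960 − 2507.96/0.434281 = 16471.0 − 5774.97 = 10696.0 kPa
Ratio = 10696.0/13845.6 = 0.7725

P_vdW / P_ideal ≈ 0.7725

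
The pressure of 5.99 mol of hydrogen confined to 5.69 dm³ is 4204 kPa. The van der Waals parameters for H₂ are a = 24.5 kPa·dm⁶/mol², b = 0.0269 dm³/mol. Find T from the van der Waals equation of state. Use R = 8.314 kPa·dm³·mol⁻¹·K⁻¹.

T ≈ 469.7 K

T = (P + a n²/V²)(V − nb)/(nR)
P + a n²/V² = 4204 + (24.5)(5.99)²/(5.69)² = 4231.2 kPa
V − nb = 5.69 − (5.99)(0.0269) = 5.5289 dm³
T = (4231.2)(5.5289)/((5.99)(8.314)) = 469.7 K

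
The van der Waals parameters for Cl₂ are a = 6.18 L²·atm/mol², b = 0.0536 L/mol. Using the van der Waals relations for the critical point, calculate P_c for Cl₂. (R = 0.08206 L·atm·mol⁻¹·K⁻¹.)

For a van der Waals gas, P_c = a/(27b²).
P_c = 6.18/(27×(0.0536)²) = 6.18/0.077570 = 79.67 atm

P_c ≈ 79.67 atm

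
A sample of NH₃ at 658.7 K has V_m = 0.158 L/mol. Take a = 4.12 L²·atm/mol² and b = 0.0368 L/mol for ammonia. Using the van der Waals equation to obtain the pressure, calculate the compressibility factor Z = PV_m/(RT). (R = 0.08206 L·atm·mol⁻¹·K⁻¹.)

Z ≈ 0.8212

P = RT/(V_m − b) − a/V_m² = (0.08206)(658.7)/(0.158 − 0.0368) − 4.12/(0.158)²
  = 54.053/0.12120 − 165.04 = 445.98 − 165.04 = 280.94 atm
Z = PV_m/(RT) = (280.94)(0.158)/((0.08206)(658.7)) = 44.389/54.053 = 0.8212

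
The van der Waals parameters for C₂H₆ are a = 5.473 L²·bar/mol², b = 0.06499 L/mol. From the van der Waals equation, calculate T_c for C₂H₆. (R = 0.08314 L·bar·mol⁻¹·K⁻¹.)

T_c ≈ 300.1 K

For a van der Waals gas, T_c = 8a/(27Rb).
T_c = 8×5.473/(27×0.08314×0.06499) = 43.784/0.14589 = 300.1 K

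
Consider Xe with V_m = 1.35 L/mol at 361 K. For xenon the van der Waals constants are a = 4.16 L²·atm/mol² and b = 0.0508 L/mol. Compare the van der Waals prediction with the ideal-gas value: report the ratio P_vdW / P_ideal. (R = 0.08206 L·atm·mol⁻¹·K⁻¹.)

P_vdW / P_ideal ≈ 0.9351

Ideal: P_ideal = RT/V_m = (0.08206)(361)/1.35 = 21.9435 atm
vdW: P = RT/(V_m − b) − a/V_m² = 29.6237/1.29920 − 4.16/1.82250 = 22.8015 − 2.28258 = 20.5189 atm
Ratio = 20.5189/21.9435 = 0.9351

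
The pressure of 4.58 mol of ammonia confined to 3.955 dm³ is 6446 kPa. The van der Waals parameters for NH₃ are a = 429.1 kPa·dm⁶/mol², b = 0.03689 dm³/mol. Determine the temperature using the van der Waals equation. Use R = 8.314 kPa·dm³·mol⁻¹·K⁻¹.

T ≈ 698.1 K

T = (P + a n²/V²)(V − nb)/(nR)
P + a n²/V² = 6446 + (429.1)(4.58)²/(3.955)² = 7021.4 kPa
V − nb = 3.955 − (4.58)(0.03689) = 3.7860 dm³
T = (7021.4)(3.7860)/((4.58)(8.314)) = 698.1 K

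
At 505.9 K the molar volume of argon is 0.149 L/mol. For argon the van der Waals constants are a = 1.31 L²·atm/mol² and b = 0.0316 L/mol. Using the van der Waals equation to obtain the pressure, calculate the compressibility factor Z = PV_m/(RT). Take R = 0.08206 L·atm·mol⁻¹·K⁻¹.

Z ≈ 1.057

P = RT/(V_m − b) − a/V_m² = (0.08206)(505.9)/(0.149 − 0.0316) − 1.31/(0.149)²
  = 41.514/0.11740 − 59.006 = 353.61 − 59.006 = 294.60 atm
Z = PV_m/(RT) = (294.60)(0.149)/((0.08206)(505.9)) = 43.895/41.514 = 1.057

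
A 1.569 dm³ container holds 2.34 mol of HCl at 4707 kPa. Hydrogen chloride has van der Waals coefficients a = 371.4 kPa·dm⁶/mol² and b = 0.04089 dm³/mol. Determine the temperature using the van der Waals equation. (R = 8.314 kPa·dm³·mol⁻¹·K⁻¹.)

T ≈ 419.0 K

T = (P + a n²/V²)(V − nb)/(nR)
P + a n²/V² = 4707 + (371.4)(2.34)²/(1.569)² = 5533.1 kPa
V − nb = 1.569 − (2.34)(0.04089) = 1.4733 dm³
T = (5533.1)(1.4733)/((2.34)(8.314)) = 419.0 K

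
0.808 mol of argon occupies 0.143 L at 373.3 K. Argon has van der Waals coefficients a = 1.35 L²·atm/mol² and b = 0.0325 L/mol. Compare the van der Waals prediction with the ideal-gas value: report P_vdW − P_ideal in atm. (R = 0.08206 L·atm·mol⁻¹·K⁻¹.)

Ideal: P_ideal = nRT/V = (0.808)(0.08206)(373.3)/0.143 = 173.087 atm
vdW: P = nRT/(V − nb) − a n²/V² = 24.7515/0.116740 − 0.881366/0.0204490 = 212.022 − 43.1007 = 168.921 atm
ΔP = 168.921 − 173.087 = -4.17 atm

ΔP ≈ -4.17 atm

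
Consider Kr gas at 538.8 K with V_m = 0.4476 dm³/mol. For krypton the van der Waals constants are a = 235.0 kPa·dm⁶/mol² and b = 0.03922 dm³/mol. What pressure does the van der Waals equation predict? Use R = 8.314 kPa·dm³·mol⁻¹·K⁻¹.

P = RT/(V_m − b) − a/V_m²
RT/(V_m − b) = (8.314)(538.8)/(0.4476 − 0.03922) = 4479.6/0.40838 = 10969 kPa
a/V_m² = 235.0/(0.4476)² = 1173.0 kPa
P = 10969 − 1173.0 = 9796 kPa

P ≈ 9796 kPa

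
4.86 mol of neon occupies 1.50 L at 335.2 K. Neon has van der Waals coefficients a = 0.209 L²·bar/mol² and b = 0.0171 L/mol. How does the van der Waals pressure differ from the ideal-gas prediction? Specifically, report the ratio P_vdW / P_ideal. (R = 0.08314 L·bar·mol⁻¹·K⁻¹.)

Ideal: P_ideal = nRT/V = (4.86)(0.08314)(335.2)/1.50 = 90.2940 bar
vdW: P = nRT/(V − nb) − a n²/V² = 135.441/1.41689 − 4.93650/2.25000 = 95.5903 − 2.19400 = 93.3963 bar
Ratio = 93.3963/90.2940 = 1.034

P_vdW / P_ideal ≈ 1.034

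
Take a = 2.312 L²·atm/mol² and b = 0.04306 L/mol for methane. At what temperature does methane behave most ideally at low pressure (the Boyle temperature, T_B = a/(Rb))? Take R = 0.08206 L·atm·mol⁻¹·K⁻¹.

For a van der Waals gas the second virial coefficient B₂ = b − a/(RT) vanishes at T_B = a/(Rb).
T_B = 2.312/(0.08206×0.04306) = 2.312/0.0035335 = 654.3 K

T_B ≈ 654.3 K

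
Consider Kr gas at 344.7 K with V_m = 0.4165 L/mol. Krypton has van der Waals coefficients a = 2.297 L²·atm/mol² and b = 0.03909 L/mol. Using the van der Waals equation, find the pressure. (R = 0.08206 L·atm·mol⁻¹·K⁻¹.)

P ≈ 61.71 atm

P = RT/(V_m − b) − a/V_m²
RT/(V_m − b) = (0.08206)(344.7)/(0.4165 − 0.03909) = 28.286/0.37741 = 74.948 atm
a/V_m² = 2.297/(0.4165)² = 13.241 atm
P = 74.948 − 13.241 = 61.71 atm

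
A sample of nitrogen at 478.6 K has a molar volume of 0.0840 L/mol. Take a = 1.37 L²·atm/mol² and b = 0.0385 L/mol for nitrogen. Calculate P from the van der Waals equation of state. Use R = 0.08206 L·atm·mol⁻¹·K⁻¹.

P = RT/(V_m − b) − a/V_m²
RT/(V_m − b) = (0.08206)(478.6)/(0.0840 − 0.0385) = 39.274/0.045500 = 863.16 atm
a/V_m² = 1.37/(0.0840)² = 194.16 atm
P = 863.16 − 194.16 = 669.0 atm

P ≈ 669.0 atm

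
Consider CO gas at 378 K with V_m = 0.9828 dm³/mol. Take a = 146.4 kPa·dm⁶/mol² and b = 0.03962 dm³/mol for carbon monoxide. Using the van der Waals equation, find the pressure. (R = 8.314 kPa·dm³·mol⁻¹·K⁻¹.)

P = RT/(V_m − b) − a/V_m²
RT/(V_m − b) = (8.314)(378)/(0.9828 − 0.03962) = 3142.7/0.94318 = 3332.0 kPa
a/V_m² = 146.4/(0.9828)² = 151.57 kPa
P = 3332.0 − 151.57 = 3180 kPa

P ≈ 3180 kPa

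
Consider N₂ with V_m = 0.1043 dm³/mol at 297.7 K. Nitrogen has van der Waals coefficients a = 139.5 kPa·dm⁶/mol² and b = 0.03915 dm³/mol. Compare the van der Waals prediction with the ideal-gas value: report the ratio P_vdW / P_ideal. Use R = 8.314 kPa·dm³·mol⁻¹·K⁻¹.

Ideal: P_ideal = RT/V_m = (8.314)(297.7)/0.1043 = 23730.4 kPa
vdW: P = RT/(V_m − b) − a/V_m² = 2475.08/0.0651500 − 139.5/0.0108785 = 37990.5 − 12823.5 = 25167.0 kPa
Ratio = 25167.0/23730.4 = 1.061

P_vdW / P_ideal ≈ 1.061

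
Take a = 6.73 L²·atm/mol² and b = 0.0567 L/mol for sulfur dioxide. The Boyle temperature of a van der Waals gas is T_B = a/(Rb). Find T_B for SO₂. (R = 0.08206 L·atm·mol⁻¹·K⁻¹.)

For a van der Waals gas the second virial coefficient B₂ = b − a/(RT) vanishes at T_B = a/(Rb).
T_B = 6.73/(0.08206×0.0567) = 6.73/0.0046528 = 1446 K

T_B ≈ 1446 K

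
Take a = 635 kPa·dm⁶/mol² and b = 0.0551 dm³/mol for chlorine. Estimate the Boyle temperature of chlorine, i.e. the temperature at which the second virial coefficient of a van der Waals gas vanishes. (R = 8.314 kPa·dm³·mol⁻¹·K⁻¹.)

For a van der Waals gas the second virial coefficient B₂ = b − a/(RT) vanishes at T_B = a/(Rb).
T_B = 635/(8.314×0.0551) = 635/0.45810 = 1386 K

T_B ≈ 1386 K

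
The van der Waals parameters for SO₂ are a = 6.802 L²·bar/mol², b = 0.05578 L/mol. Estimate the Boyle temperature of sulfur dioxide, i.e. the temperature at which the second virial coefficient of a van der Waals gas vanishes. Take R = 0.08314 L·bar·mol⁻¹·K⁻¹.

T_B ≈ 1467 K

For a van der Waals gas the second virial coefficient B₂ = b − a/(RT) vanishes at T_B = a/(Rb).
T_B = 6.802/(0.08314×0.05578) = 6.802/0.0046375 = 1467 K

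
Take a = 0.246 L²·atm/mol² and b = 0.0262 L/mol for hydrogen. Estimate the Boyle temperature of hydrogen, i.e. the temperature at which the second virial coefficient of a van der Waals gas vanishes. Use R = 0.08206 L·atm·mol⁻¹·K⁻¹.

For a van der Waals gas the second virial coefficient B₂ = b − a/(RT) vanishes at T_B = a/(Rb).
T_B = 0.246/(0.08206×0.0262) = 0.246/0.0021500 = 114.4 K

T_B ≈ 114.4 K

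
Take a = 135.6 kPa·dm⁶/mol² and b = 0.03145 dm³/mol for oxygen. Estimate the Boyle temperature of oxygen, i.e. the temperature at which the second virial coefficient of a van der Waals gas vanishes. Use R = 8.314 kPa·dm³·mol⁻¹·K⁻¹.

T_B ≈ 518.6 K

For a van der Waals gas the second virial coefficient B₂ = b − a/(RT) vanishes at T_B = a/(Rb).
T_B = 135.6/(8.314×0.03145) = 135.6/0.26148 = 518.6 K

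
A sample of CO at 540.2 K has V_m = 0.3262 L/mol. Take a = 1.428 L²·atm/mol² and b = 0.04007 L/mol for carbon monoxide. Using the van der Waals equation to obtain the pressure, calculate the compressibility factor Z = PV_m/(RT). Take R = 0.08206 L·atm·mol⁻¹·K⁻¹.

Z ≈ 1.041

P = RT/(V_m − b) − a/V_m² = (0.08206)(540.2)/(0.3262 − 0.04007) − 1.428/(0.3262)²
  = 44.329/0.28613 − 13.420 = 154.93 − 13.420 = 141.51 atm
Z = PV_m/(RT) = (141.51)(0.3262)/((0.08206)(540.2)) = 46.161/44.329 = 1.041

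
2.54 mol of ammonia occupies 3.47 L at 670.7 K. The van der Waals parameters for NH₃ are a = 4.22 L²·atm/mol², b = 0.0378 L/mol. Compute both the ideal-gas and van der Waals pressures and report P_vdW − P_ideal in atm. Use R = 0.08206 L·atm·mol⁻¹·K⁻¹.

ΔP ≈ -1.115 atm

Ideal: P_ideal = nRT/V = (2.54)(0.08206)(670.7)/3.47 = 40.2869 atm
vdW: P = nRT/(V − nb) − a n²/V² = 139.796/3.37399 − 27.2258/12.0409 = 41.4334 − 2.26111 = 39.1723 atm
ΔP = 39.1723 − 40.2869 = -1.115 atm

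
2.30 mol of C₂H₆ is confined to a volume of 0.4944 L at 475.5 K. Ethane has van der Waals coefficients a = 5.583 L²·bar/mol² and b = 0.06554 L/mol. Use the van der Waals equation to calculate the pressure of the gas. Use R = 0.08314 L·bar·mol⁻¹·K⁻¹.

P = nRT/(V − nb) − a n²/V²
nRT/(V − nb) = (2.30)(0.08314)(475.5)/(0.4944 − 2.30×0.06554) = 90.926/0.34366 = 264.58 bar
a n²/V² = (5.583)(2.30)²/(0.4944)² = 120.83 bar
P = 264.58 − 120.83 = 143.8 bar

P ≈ 143.8 bar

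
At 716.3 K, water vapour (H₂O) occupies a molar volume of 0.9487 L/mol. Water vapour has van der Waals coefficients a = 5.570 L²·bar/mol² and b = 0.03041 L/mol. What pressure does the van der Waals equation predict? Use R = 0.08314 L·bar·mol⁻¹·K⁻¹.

P ≈ 58.66 bar

P = RT/(V_m − b) − a/V_m²
RT/(V_m − b) = (0.08314)(716.3)/(0.9487 − 0.03041) = 59.553/0.91829 = 64.852 bar
a/V_m² = 5.570/(0.9487)² = 6.1887 bar
P = 64.852 − 6.1887 = 58.66 bar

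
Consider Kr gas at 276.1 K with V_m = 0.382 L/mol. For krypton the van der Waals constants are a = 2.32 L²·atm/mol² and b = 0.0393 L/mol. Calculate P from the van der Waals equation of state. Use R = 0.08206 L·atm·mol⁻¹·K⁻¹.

P = RT/(V_m − b) − a/V_m²
RT/(V_m − b) = (0.08206)(276.1)/(0.382 − 0.0393) = 22.657/0.34270 = 66.113 atm
a/V_m² = 2.32/(0.382)² = 15.899 atm
P = 66.113 − 15.899 = 50.21 atm

P ≈ 50.21 atm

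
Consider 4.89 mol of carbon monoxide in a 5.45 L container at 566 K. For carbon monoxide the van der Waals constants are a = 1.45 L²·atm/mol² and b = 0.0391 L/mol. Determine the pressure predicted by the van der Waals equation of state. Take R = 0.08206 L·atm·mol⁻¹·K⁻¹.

P ≈ 42.02 atm

P = nRT/(V − nb) − a n²/V²
nRT/(V − nb) = (4.89)(0.08206)(566)/(5.45 − 4.89×0.0391) = 227.12/5.2588 = 43.189 atm
a n²/V² = (1.45)(4.89)²/(5.45)² = 1.1673 atm
P = 43.189 − 1.1673 = 42.02 atm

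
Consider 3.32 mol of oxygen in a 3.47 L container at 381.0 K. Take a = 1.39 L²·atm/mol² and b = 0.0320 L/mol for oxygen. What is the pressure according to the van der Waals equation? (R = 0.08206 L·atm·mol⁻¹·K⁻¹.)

P = nRT/(V − nb) − a n²/V²
nRT/(V − nb) = (3.32)(0.08206)(381.0)/(3.47 − 3.32×0.0320) = 103.80/3.3638 = 30.858 atm
a n²/V² = (1.39)(3.32)²/(3.47)² = 1.2724 atm
P = 30.858 − 1.2724 = 29.59 atm

P ≈ 29.59 atm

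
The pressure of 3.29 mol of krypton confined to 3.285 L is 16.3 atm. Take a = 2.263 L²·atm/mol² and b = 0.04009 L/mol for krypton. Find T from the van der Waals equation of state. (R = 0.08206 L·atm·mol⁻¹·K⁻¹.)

T = (P + a n²/V²)(V − nb)/(nR)
P + a n²/V² = 16.3 + (2.263)(3.29)²/(3.285)² = 18.570 atm
V − nb = 3.285 − (3.29)(0.04009) = 3.1531 L
T = (18.570)(3.1531)/((3.29)(0.08206)) = 216.9 K

T ≈ 216.9 K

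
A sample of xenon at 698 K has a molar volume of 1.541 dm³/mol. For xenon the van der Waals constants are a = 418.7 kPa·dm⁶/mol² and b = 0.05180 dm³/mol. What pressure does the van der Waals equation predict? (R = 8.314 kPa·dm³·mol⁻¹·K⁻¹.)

P = RT/(V_m − b) − a/V_m²
RT/(V_m − b) = (8.314)(698)/(1.541 − 0.05180) = 5803.2/1.4892 = 3896.9 kPa
a/V_m² = 418.7/(1.541)² = 176.32 kPa
P = 3896.9 − 176.32 = 3721 kPa

P ≈ 3721 kPa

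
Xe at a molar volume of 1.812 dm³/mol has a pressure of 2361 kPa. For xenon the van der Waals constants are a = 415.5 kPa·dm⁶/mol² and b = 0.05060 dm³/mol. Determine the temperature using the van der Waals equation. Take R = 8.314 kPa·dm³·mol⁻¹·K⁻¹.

T = (P + a/V_m²)(V_m − b)/R
P + a/V_m² = 2361 + 415.5/(1.812)² = 2487.5 kPa
V_m − b = 1.812 − 0.05060 = 1.7614 dm³/mol
T = (2487.5)(1.7614)/8.314 = 527.0 K

T ≈ 527.0 K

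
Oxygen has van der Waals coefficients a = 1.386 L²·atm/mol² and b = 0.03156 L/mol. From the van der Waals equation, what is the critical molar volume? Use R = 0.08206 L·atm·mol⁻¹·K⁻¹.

For a van der Waals gas, V_m,c = 3b.
V_m,c = 3×0.03156 = 0.09468 L/mol

V_m,c ≈ 0.09468 L/mol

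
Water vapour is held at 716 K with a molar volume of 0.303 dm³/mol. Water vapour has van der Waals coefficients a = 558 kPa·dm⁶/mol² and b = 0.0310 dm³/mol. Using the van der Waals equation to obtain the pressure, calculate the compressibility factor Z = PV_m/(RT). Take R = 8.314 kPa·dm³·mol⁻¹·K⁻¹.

P = RT/(V_m − b) − a/V_m² = (8.314)(716)/(0.303 − 0.0310) − 558/(0.303)²
  = 5952.8/0.27200 − 6077.8 = 21885 − 6077.8 = 15807 kPa
Z = PV_m/(RT) = (15807)(0.303)/((8.314)(716)) = 4789.5/5952.8 = 0.8046

Z ≈ 0.8046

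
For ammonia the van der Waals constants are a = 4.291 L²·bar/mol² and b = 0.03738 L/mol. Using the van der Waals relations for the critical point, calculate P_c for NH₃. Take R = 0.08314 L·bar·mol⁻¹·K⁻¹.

P_c ≈ 113.7 bar

For a van der Waals gas, P_c = a/(27b²).
P_c = 4.291/(27×(0.03738)²) = 4.291/0.037726 = 113.7 bar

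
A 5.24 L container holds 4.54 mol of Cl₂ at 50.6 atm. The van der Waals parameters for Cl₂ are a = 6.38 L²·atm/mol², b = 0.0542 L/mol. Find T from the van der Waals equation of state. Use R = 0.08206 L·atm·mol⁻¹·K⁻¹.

T ≈ 742.5 K

T = (P + a n²/V²)(V − nb)/(nR)
P + a n²/V² = 50.6 + (6.38)(4.54)²/(5.24)² = 55.389 atm
V − nb = 5.24 − (4.54)(0.0542) = 4.9939 L
T = (55.389)(4.9939)/((4.54)(0.08206)) = 742.5 K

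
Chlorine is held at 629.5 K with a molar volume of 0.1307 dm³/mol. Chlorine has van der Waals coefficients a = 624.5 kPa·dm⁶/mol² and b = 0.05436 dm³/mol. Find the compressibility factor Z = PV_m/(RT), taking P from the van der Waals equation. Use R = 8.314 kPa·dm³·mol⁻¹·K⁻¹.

P = RT/(V_m − b) − a/V_m² = (8.314)(629.5)/(0.1307 − 0.05436) − 624.5/(0.1307)²
  = 5233.7/0.076340 − 36558 = 68558 − 36558 = 32000 kPa
Z = PV_m/(RT) = (32000)(0.1307)/((8.314)(629.5)) = 4182.4/5233.7 = 0.7991

Z ≈ 0.7991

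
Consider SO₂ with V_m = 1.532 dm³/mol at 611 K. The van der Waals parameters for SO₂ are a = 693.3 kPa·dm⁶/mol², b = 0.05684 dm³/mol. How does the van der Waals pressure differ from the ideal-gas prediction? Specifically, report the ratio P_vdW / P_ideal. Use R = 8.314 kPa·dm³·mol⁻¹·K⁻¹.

P_vdW / P_ideal ≈ 0.9494

Ideal: P_ideal = RT/V_m = (8.314)(611)/1.532 = 3315.83 kPa
vdW: P = RT/(V_m − b) − a/V_m² = 5079.85/1.47516 − 693.3/2.34702 = 3443.59 − 295.396 = 3148.19 kPa
Ratio = 3148.19/3315.83 = 0.9494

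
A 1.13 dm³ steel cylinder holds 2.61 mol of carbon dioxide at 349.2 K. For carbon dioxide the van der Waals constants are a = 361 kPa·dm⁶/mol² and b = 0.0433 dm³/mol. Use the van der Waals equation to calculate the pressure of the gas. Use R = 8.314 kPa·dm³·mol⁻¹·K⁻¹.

P = nRT/(V − nb) − a n²/V²
nRT/(V − nb) = (2.61)(8.314)(349.2)/(1.13 − 2.61×0.0433) = 7577.5/1.0170 = 7450.8 kPa
a n²/V² = (361)(2.61)²/(1.13)² = 1925.9 kPa
P = 7450.8 − 1925.9 = 5525 kPa

P ≈ 5525 kPa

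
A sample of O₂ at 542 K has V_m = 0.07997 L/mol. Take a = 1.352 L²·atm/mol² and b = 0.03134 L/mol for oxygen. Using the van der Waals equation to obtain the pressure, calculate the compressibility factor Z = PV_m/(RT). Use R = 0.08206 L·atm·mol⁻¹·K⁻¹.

P = RT/(V_m − b) − a/V_m² = (0.08206)(542)/(0.07997 − 0.03134) − 1.352/(0.07997)²
  = 44.477/0.048630 − 211.41 = 914.60 − 211.41 = 703.19 atm
Z = PV_m/(RT) = (703.19)(0.07997)/((0.08206)(542)) = 56.234/44.477 = 1.264

Z ≈ 1.264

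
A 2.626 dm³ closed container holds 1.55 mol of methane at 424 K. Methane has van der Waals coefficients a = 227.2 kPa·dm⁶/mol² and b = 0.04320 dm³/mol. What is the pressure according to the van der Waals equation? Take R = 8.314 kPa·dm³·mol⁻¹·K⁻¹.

P ≈ 2056 kPa

P = nRT/(V − nb) − a n²/V²
nRT/(V − nb) = (1.55)(8.314)(424)/(2.626 − 1.55×0.04320) = 5464.0/2.5590 = 2135.2 kPa
a n²/V² = (227.2)(1.55)²/(2.626)² = 79.156 kPa
P = 2135.2 − 79.156 = 2056 kPa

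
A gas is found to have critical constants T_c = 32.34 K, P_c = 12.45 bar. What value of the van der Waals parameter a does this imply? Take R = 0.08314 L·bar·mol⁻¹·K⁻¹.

a ≈ 0.2450 L²·bar/mol²

From T_c = 8a/(27Rb) and P_c = a/(27b²): a = 27 R² T_c²/(64 P_c).
a = 27×(0.08314)²×(32.34)²/(64×12.45) = 195.19/796.80 = 0.2450 L²·bar/mol²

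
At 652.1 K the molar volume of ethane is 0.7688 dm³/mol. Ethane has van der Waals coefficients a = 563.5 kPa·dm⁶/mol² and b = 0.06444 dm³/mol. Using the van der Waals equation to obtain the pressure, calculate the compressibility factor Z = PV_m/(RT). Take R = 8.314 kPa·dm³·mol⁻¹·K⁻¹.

P = RT/(V_m − b) − a/V_m² = (8.314)(652.1)/(0.7688 − 0.06444) − 563.5/(0.7688)²
  = 5421.6/0.70436 − 953.38 = 7697.2 − 953.38 = 6743.8 kPa
Z = PV_m/(RT) = (6743.8)(0.7688)/((8.314)(652.1)) = 5184.6/5421.6 = 0.9563

Z ≈ 0.9563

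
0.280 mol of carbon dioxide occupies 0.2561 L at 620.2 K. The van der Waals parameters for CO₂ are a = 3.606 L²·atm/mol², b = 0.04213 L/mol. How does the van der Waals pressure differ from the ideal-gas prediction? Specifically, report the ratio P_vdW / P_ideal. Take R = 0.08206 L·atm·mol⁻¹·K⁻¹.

Ideal: P_ideal = nRT/V = (0.280)(0.08206)(620.2)/0.2561 = 55.6432 atm
vdW: P = nRT/(V − nb) − a n²/V² = 14.2502/0.244304 − 0.282710/0.0655872 = 58.3298 − 4.31044 = 54.0194 atm
Ratio = 54.0194/55.6432 = 0.9708

P_vdW / P_ideal ≈ 0.9708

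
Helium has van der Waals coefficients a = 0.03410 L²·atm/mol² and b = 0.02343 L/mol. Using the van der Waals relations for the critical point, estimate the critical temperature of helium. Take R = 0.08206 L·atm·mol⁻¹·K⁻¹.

For a van der Waals gas, T_c = 8a/(27Rb).
T_c = 8×0.03410/(27×0.08206×0.02343) = 0.27280/0.051912 = 5.255 K

T_c ≈ 5.255 K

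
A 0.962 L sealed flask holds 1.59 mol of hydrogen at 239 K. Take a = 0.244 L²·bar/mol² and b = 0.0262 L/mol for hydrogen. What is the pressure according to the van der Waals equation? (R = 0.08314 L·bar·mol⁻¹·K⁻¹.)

P ≈ 33.66 bar

P = nRT/(V − nb) − a n²/V²
nRT/(V − nb) = (1.59)(0.08314)(239)/(0.962 − 1.59×0.0262) = 31.594/0.92034 = 34.329 bar
a n²/V² = (0.244)(1.59)²/(0.962)² = 0.66655 bar
P = 34.329 − 0.66655 = 33.66 bar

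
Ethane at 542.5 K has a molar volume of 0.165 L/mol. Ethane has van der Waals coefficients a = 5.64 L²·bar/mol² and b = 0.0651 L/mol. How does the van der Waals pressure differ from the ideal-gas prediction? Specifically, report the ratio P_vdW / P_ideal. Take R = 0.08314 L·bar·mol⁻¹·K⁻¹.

Ideal: P_ideal = RT/V_m = (0.08314)(542.5)/0.165 = 273.354 bar
vdW: P = RT/(V_m − b) − a/V_m² = 45.1035/0.0999000 − 5.64/0.0272250 = 451.486 − 207.163 = 244.323 bar
Ratio = 244.323/273.354 = 0.8938

P_vdW / P_ideal ≈ 0.8938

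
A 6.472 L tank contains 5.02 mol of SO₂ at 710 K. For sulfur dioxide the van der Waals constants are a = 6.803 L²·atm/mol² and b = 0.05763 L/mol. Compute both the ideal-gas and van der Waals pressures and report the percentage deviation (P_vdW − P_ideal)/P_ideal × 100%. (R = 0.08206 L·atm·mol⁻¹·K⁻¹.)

Ideal: P_ideal = nRT/V = (5.02)(0.08206)(710)/6.472 = 45.1913 atm
vdW: P = nRT/(V − nb) − a n²/V² = 292.478/6.18270 − 171.438/41.8868 = 47.3059 − 4.09289 = 43.2130 atm
% deviation = (43.2130 − 45.1913)/45.1913 × 100% = -4.38%

-4.38 %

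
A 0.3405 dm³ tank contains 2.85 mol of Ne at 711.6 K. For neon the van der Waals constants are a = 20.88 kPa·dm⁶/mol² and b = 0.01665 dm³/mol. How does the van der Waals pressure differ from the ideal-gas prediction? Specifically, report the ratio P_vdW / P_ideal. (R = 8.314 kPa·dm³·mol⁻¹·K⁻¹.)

Ideal: P_ideal = nRT/V = (2.85)(8.314)(711.6)/0.3405 = 49519.2 kPa
vdW: P = nRT/(V − nb) − a n²/V² = 16861.3/0.293048 − 169.598/0.115940 = 57537.7 − 1462.81 = 56074.9 kPa
Ratio = 56074.9/49519.2 = 1.132

P_vdW / P_ideal ≈ 1.132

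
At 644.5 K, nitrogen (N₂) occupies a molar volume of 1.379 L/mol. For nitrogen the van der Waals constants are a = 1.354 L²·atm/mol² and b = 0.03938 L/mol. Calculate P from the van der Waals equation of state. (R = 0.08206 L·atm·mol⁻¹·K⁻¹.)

P = RT/(V_m − b) − a/V_m²
RT/(V_m − b) = (0.08206)(644.5)/(1.379 − 0.03938) = 52.888/1.3396 = 39.480 atm
a/V_m² = 1.354/(1.379)² = 0.71202 atm
P = 39.480 − 0.71202 = 38.77 atm

P ≈ 38.77 atm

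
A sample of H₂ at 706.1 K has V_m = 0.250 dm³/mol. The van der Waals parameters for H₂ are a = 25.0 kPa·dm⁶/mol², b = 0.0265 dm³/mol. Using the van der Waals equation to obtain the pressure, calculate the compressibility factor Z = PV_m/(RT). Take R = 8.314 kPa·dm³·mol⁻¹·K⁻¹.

P = RT/(V_m − b) − a/V_m² = (8.314)(706.1)/(0.250 − 0.0265) − 25.0/(0.250)²
  = 5870.5/0.22350 − 400.00 = 26266 − 400.00 = 25866 kPa
Z = PV_m/(RT) = (25866)(0.250)/((8.314)(706.1)) = 6466.5/5870.5 = 1.102

Z ≈ 1.102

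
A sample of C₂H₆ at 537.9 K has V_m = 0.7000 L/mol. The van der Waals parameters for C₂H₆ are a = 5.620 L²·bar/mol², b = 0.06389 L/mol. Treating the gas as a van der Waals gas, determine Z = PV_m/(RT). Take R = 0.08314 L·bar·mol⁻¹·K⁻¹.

Z ≈ 0.9209

P = RT/(V_m − b) − a/V_m² = (0.08314)(537.9)/(0.7000 − 0.06389) − 5.620/(0.7000)²
  = 44.721/0.63611 − 11.469 = 70.304 − 11.469 = 58.835 bar
Z = PV_m/(RT) = (58.835)(0.7000)/((0.08314)(537.9)) = 41.185/44.721 = 0.9209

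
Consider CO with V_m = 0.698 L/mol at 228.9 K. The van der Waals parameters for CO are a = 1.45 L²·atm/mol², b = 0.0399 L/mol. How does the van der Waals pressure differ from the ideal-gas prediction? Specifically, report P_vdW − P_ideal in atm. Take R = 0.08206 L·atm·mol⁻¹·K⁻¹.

ΔP ≈ -1.345 atm

Ideal: P_ideal = RT/V_m = (0.08206)(228.9)/0.698 = 26.9105 atm
vdW: P = RT/(V_m − b) − a/V_m² = 18.7835/0.658100 − 1.45/0.487204 = 28.5420 − 2.97617 = 25.5658 atm
ΔP = 25.5658 − 26.9105 = -1.345 atm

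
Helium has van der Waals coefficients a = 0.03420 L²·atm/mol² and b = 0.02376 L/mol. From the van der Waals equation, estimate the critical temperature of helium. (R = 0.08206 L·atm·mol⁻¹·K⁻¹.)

T_c ≈ 5.197 K

For a van der Waals gas, T_c = 8a/(27Rb).
T_c = 8×0.03420/(27×0.08206×0.02376) = 0.27360/0.052643 = 5.197 K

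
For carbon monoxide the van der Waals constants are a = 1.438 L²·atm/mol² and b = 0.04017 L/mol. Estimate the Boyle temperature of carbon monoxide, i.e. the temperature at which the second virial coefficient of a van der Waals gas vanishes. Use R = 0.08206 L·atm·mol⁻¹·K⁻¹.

For a van der Waals gas the second virial coefficient B₂ = b − a/(RT) vanishes at T_B = a/(Rb).
T_B = 1.438/(0.08206×0.04017) = 1.438/0.0032964 = 436.2 K

T_B ≈ 436.2 K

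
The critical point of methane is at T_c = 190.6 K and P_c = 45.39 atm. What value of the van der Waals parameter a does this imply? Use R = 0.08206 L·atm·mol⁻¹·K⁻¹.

From T_c = 8a/(27Rb) and P_c = a/(27b²): a = 27 R² T_c²/(64 P_c).
a = 27×(0.08206)²×(190.6)²/(64×45.39) = 6605.0/2905.0 = 2.274 L²·atm/mol²

a ≈ 2.274 L²·atm/mol²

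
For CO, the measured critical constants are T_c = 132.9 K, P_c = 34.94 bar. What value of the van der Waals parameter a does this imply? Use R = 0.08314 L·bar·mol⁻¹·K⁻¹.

a ≈ 1.474 L²·bar/mol²

From T_c = 8a/(27Rb) and P_c = a/(27b²): a = 27 R² T_c²/(64 P_c).
a = 27×(0.08314)²×(132.9)²/(64×34.94) = 3296.4/2236.2 = 1.474 L²·bar/mol²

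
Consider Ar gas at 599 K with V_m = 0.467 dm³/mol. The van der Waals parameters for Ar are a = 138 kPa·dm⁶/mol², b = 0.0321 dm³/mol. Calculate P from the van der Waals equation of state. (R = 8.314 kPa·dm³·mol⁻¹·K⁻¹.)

P = RT/(V_m − b) − a/V_m²
RT/(V_m − b) = (8.314)(599)/(0.467 − 0.0321) = 4980.1/0.43490 = 11451 kPa
a/V_m² = 138/(0.467)² = 632.77 kPa
P = 11451 − 632.77 = 10818 kPa

P ≈ 10818 kPa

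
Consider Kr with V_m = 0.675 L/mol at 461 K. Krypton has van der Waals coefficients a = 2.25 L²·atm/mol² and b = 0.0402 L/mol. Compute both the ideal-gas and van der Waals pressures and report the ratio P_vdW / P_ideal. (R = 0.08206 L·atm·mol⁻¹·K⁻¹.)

Ideal: P_ideal = RT/V_m = (0.08206)(461)/0.675 = 56.0439 atm
vdW: P = RT/(V_m − b) − a/V_m² = 37.8297/0.634800 − 2.25/0.455625 = 59.5931 − 4.93827 = 54.6548 atm
Ratio = 54.6548/56.0439 = 0.9752

P_vdW / P_ideal ≈ 0.9752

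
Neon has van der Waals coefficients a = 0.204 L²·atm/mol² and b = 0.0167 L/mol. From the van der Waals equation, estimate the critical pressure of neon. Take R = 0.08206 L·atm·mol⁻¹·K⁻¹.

P_c ≈ 27.09 atm

For a van der Waals gas, P_c = a/(27b²).
P_c = 0.204/(27×(0.0167)²) = 0.204/0.0075300 = 27.09 atm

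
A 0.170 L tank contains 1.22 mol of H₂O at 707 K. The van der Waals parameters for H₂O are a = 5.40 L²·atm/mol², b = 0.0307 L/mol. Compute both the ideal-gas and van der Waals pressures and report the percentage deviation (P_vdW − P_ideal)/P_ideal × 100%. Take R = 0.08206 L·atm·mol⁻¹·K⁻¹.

-38.54 %

Ideal: P_ideal = nRT/V = (1.22)(0.08206)(707)/0.170 = 416.353 atm
vdW: P = nRT/(V − nb) − a n²/V² = 70.7800/0.132546 − 8.03736/0.0289000 = 534.003 − 278.109 = 255.894 atm
% deviation = (255.894 − 416.353)/416.353 × 100% = -38.54%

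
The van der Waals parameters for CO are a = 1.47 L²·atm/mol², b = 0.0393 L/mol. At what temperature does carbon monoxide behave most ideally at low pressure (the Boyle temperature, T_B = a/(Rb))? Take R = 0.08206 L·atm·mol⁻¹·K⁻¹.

For a van der Waals gas the second virial coefficient B₂ = b − a/(RT) vanishes at T_B = a/(Rb).
T_B = 1.47/(0.08206×0.0393) = 1.47/0.0032250 = 455.8 K

T_B ≈ 455.8 K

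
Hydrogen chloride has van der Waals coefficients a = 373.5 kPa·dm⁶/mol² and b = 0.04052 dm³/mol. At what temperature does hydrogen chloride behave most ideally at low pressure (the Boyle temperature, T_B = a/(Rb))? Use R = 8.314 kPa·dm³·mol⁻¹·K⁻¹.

T_B ≈ 1109 K

For a van der Waals gas the second virial coefficient B₂ = b − a/(RT) vanishes at T_B = a/(Rb).
T_B = 373.5/(8.314×0.04052) = 373.5/0.33688 = 1109 K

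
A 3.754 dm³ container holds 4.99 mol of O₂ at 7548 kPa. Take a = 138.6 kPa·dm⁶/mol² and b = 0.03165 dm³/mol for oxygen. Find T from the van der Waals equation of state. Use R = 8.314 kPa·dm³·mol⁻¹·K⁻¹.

T ≈ 675.5 K

T = (P + a n²/V²)(V − nb)/(nR)
P + a n²/V² = 7548 + (138.6)(4.99)²/(3.754)² = 7792.9 kPa
V − nb = 3.754 − (4.99)(0.03165) = 3.5961 dm³
T = (7792.9)(3.5961)/((4.99)(8.314)) = 675.5 K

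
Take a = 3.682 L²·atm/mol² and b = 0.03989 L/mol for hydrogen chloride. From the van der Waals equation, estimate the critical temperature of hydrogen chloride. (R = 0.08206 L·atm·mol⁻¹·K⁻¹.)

For a van der Waals gas, T_c = 8a/(27Rb).
T_c = 8×3.682/(27×0.08206×0.03989) = 29.456/0.088381 = 333.3 K

T_c ≈ 333.3 K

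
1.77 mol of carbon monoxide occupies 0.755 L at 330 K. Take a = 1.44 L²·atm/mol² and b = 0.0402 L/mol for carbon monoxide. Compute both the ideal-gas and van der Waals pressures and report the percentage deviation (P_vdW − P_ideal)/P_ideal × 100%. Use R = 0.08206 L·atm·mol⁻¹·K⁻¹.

Ideal: P_ideal = nRT/V = (1.77)(0.08206)(330)/0.755 = 63.4851 atm
vdW: P = nRT/(V − nb) − a n²/V² = 47.9312/0.683846 − 4.51138/0.570025 = 70.0906 − 7.91435 = 62.1763 atm
% deviation = (62.1763 − 63.4851)/63.4851 × 100% = -2.06%

-2.06 %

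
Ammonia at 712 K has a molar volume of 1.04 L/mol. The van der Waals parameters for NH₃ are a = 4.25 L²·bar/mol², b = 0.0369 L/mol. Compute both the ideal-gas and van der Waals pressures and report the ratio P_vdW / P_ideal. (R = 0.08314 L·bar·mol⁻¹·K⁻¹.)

P_vdW / P_ideal ≈ 0.9678

Ideal: P_ideal = RT/V_m = (0.08314)(712)/1.04 = 56.9189 bar
vdW: P = RT/(V_m − b) − a/V_m² = 59.1957/1.00310 − 4.25/1.08160 = 59.0128 − 3.92936 = 55.0834 bar
Ratio = 55.0834/56.9189 = 0.9678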